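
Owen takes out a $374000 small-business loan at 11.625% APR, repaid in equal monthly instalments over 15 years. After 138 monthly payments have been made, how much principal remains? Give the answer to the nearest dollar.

With monthly rate i = 11.625%/12 = 0.0096875, the balance after k of n payments is P · [(1+i)^n − (1+i)^k] / [(1+i)^n − 1].
(1+0.0096875)^180 = 5.67095689 and (1+0.0096875)^138 = 3.78271131, so the balance is 374,000 × (5.67095689 − 3.78271131) / (5.67095689 − 1) = $151,190.40.

$151,190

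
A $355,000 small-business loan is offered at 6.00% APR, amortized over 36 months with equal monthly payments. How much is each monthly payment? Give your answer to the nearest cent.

Monthly rate = 6%/12 = 0.0050000; payment = 355,000 × 0.0050000 / (1 − (1+0.0050000)^−36) = $10,799.79.

$10,799.79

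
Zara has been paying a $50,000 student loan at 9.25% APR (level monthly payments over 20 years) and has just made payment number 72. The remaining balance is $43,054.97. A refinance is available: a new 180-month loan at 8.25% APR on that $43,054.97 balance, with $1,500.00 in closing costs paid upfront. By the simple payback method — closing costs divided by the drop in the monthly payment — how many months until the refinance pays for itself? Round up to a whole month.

Current payment = 50,000 × 9.25%/12 / (1 − (1+0.0077083)^−240) = $457.93.
Refinanced payment = 43,054.97 × 0.0068750 / (1 − (1+0.0068750)^−180) = $417.69.
Monthly savings = $457.93 − $417.69 = $40.24.
Break-even = $1,500.00 / $40.24 = 37.28 → 38 months.

38 months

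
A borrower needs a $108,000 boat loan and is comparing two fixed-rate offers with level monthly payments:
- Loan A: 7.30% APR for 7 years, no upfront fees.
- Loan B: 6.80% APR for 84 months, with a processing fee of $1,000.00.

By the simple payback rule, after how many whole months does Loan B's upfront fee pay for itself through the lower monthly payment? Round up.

Loan A: monthly rate = 7.3%/12 = 0.0060833; payment = 108,000 × 0.0060833 / (1 − (1+0.0060833)^−84) = $1,645.89.
Loan B: monthly rate = 6.8%/12 = 0.0056667; payment = 108,000 × 0.0056667 / (1 − (1+0.0056667)^−84) = $1,619.47.
Monthly savings = $1,645.89 − $1,619.47 = $26.42.
Break-even = $1,000.00 / $26.42 = 37.85 → 38 months.

38 months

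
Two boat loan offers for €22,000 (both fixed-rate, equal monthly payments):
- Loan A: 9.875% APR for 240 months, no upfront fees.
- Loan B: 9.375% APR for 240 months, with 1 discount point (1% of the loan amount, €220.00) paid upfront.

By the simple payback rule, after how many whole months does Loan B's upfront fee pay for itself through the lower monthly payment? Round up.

31 months

Loan A: monthly rate = 9.875%/12 = 0.0082292; payment = 22,000 × 0.0082292 / (1 − (1+0.0082292)^−240) = €210.49.
Loan B: at 9.375% the monthly rate is 0.0078125, so the payment is 22,000 × 0.0078125 / (1 − 1.0078125^−240) = €203.28.
Monthly savings = €210.49 − €203.28 = €7.21.
Break-even = €220.00 / €7.21 = 30.51 → 31 months.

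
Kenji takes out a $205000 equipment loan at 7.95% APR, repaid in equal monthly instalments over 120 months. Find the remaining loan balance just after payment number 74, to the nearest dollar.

$98,130

With monthly rate i = 7.95%/12 = 0.0066250, the balance after k of n payments is P · [(1+i)^n − (1+i)^k] / [(1+i)^n − 1].
(1+0.0066250)^120 = 2.20864264 and (1+0.0066250)^74 = 1.63008667, so the balance is 205,000 × (2.20864264 − 1.63008667) / (2.20864264 − 1) = $98,129.89.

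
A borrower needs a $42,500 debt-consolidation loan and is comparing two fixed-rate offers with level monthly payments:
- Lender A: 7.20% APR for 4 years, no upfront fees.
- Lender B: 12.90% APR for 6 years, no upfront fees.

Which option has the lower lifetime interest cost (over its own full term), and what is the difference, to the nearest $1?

Lender A: monthly rate = 7.2%/12 = 0.0060000; payment = 42,500 × 0.0060000 / (1 − (1+0.0060000)^−48) = $1,021.66.
Total interest on Lender A = 48 × $1,021.66 − $42,500 = $6,539.68.
Lender B: monthly rate = 12.9%/12 = 0.0107500; payment = 42,500 × 0.0107500 / (1 − (1+0.0107500)^−72) = $850.91.
Total interest on Lender B = 72 × $850.91 − $42,500 = $18,765.52.
Lender A is lower by $12,225.84.

Lender A by $12,226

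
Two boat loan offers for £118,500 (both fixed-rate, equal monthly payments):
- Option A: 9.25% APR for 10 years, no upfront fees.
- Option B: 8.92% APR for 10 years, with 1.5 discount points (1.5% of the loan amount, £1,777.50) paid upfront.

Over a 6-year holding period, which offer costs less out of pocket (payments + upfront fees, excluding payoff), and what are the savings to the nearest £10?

Option A by £250

Option A: at 9.25% the monthly rate is 0.0077083, so the payment is 118,500 × 0.0077083 / (1 − 1.0077083^−120) = £1,517.19.
Option B: monthly rate = 8.92%/12 = 0.0074333; payment = 118,500 × 0.0074333 / (1 − (1+0.0074333)^−120) = £1,495.98.
Over 72 months: Option A costs 72 × £1,517.19 = £109,237.68; Option B costs 72 × £1,495.98 + £1,777.50 = £109,488.06.
Option A is cheaper by £109,488.06 − £109,237.68 = £250.38.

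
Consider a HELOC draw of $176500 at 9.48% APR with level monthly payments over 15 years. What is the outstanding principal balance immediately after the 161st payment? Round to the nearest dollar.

With monthly rate i = 9.48%/12 = 0.0079000, the balance after k of n payments is P · [(1+i)^n − (1+i)^k] / [(1+i)^n − 1].
(1+0.0079000)^180 = 4.12230515 and (1+0.0079000)^161 = 3.54983917, so the balance is 176,500 × (4.12230515 − 3.54983917) / (4.12230515 − 1) = $32,360.78.

$32,361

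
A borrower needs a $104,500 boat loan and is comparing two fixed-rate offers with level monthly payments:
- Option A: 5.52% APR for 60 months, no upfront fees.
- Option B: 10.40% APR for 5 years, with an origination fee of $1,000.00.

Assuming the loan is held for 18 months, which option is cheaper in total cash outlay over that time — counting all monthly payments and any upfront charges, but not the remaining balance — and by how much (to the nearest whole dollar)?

Option A by $5,390

Option A: at 5.52% the monthly rate is 0.0046000, so the payment is 104,500 × 0.0046000 / (1 − 1.0046000^−60) = $1,997.04.
Option B: at 10.40% the monthly rate is 0.0086667, so the payment is 104,500 × 0.0086667 / (1 − 1.0086667^−60) = $2,240.94.
Over 18 months: Option A costs 18 × $1,997.04 = $35,946.72; Option B costs 18 × $2,240.94 + $1,000.00 = $41,336.92.
Option A is cheaper by $41,336.92 − $35,946.72 = $5,390.20.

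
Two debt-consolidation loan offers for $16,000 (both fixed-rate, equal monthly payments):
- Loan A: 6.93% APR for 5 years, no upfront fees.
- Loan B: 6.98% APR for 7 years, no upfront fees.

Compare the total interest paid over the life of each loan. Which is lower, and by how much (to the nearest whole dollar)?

Loan A: monthly rate = 6.93%/12 = 0.0057750; payment = 16,000 × 0.0057750 / (1 − (1+0.0057750)^−60) = $316.29.
Total interest on Loan A = 60 × $316.29 − $16,000 = $2,977.40.
Loan B: monthly rate = 6.98%/12 = 0.0058167; payment = 16,000 × 0.0058167 / (1 − (1+0.0058167)^−84) = $241.33.
Total interest on Loan B = 84 × $241.33 − $16,000 = $4,271.72.
Loan A is lower by $1,294.32.

Loan A by $1,294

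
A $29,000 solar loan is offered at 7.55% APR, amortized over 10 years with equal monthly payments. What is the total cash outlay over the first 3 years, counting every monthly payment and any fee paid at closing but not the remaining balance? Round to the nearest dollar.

$12,420

At 7.55% the monthly rate is 0.0062917, so the payment is 29,000 × 0.0062917 / (1 − 1.0062917^−120) = $344.99.
Total outlay = 36 × $344.99 = $12,419.64.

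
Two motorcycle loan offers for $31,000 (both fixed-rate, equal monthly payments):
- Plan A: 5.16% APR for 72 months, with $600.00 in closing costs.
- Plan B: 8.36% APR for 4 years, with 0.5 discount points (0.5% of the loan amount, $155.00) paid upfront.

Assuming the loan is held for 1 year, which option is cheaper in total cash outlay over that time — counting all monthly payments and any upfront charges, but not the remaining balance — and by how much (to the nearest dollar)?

Plan A by $2,681

Plan A: at 5.16% the monthly rate is 0.0043000, so the payment is 31,000 × 0.0043000 / (1 − 1.0043000^−72) = $501.56.
Plan B: monthly rate = 8.36%/12 = 0.0069667; payment = 31,000 × 0.0069667 / (1 − (1+0.0069667)^−48) = $762.05.
Over 12 months: Plan A costs 12 × $501.56 + $600.00 = $6,618.72; Plan B costs 12 × $762.05 + $155.00 = $9,299.60.
Plan A is cheaper by $9,299.60 − $6,618.72 = $2,680.88.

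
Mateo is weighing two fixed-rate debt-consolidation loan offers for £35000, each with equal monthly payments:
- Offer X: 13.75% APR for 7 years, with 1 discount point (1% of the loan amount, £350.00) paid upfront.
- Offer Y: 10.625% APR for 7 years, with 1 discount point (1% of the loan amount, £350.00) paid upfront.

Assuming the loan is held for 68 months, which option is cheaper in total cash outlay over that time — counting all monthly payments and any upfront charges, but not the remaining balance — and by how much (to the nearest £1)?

Offer X: monthly rate = 13.75%/12 = 0.0114583; payment = 35,000 × 0.0114583 / (1 − (1+0.0114583)^−84) = £651.08.
Offer Y: monthly rate = 10.625%/12 = 0.0088542; payment = 35,000 × 0.0088542 / (1 − (1+0.0088542)^−84) = £592.41.
Over 68 months: Offer X costs 68 × £651.08 + £350.00 = £44,623.44; Offer Y costs 68 × £592.41 + £350.00 = £40,633.88.
Offer Y is cheaper by £44,623.44 − £40,633.88 = £3,989.56.

Offer Y by £3,990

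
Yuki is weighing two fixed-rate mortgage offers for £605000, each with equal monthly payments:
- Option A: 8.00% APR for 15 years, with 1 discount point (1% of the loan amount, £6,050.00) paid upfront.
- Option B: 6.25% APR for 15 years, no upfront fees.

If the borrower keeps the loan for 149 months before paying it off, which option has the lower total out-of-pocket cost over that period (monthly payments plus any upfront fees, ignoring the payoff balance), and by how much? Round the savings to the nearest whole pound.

Option B by £94,599

Option A: at 8.00% the monthly rate is 0.0066667, so the payment is 605,000 × 0.0066667 / (1 − 1.0066667^−180) = £5,781.70.
Option B: monthly rate = 6.25%/12 = 0.0052083; payment = 605,000 × 0.0052083 / (1 − (1+0.0052083)^−180) = £5,187.41.
Over 149 months: Option A costs 149 × £5,781.70 + £6,050.00 = £867,523.30; Option B costs 149 × £5,187.41 = £772,924.09.
Option B is cheaper by £867,523.30 − £772,924.09 = £94,599.21.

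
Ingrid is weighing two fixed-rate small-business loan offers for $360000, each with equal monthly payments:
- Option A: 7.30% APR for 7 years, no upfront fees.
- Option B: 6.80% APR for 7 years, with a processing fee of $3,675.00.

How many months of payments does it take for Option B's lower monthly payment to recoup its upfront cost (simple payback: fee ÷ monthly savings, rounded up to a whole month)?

Option A: at 7.30% the monthly rate is 0.0060833, so the payment is 360,000 × 0.0060833 / (1 − 1.0060833^−84) = $5,486.31.
Option B: monthly rate = 6.8%/12 = 0.0056667; payment = 360,000 × 0.0056667 / (1 − (1+0.0056667)^−84) = $5,398.24.
Monthly savings = $5,486.31 − $5,398.24 = $88.07.
Break-even = $3,675.00 / $88.07 = 41.73 → 42 months.

42 months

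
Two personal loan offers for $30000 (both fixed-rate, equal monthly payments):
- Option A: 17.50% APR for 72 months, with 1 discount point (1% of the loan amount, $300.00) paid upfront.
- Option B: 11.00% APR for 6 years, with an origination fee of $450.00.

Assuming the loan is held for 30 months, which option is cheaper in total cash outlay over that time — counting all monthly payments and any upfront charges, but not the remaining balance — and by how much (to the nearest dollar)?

Option A: at 17.50% the monthly rate is 0.0145833, so the payment is 30,000 × 0.0145833 / (1 − 1.0145833^−72) = $675.78.
Option B: monthly rate = 11%/12 = 0.0091667; payment = 30,000 × 0.0091667 / (1 − (1+0.0091667)^−72) = $571.02.
Over 30 months: Option A costs 30 × $675.78 + $300.00 = $20,573.40; Option B costs 30 × $571.02 + $450.00 = $17,580.60.
Option B is cheaper by $20,573.40 − $17,580.60 = $2,992.80.

Option B by $2,993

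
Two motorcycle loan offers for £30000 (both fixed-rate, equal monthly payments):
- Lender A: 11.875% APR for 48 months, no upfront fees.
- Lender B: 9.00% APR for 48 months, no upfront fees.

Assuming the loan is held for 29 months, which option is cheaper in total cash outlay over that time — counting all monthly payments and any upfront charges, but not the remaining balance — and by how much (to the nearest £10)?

Lender A: at 11.875% the monthly rate is 0.0098958, so the payment is 30,000 × 0.0098958 / (1 − 1.0098958^−48) = £788.18.
Lender B: monthly rate = 9%/12 = 0.0075000; payment = 30,000 × 0.0075000 / (1 − (1+0.0075000)^−48) = £746.55.
Over 29 months: Lender A costs 29 × £788.18 = £22,857.22; Lender B costs 29 × £746.55 = £21,649.95.
Lender B is cheaper by £22,857.22 − £21,649.95 = £1,207.27.

Lender B by £1,210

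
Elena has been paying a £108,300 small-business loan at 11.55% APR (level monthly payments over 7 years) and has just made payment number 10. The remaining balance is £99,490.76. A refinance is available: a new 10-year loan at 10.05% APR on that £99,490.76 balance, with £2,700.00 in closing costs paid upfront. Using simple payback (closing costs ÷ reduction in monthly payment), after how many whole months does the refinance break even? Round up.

5 months

Current payment = 108,300 × 11.55%/12 / (1 − (1+0.0096250)^−84) = £1,885.83.
Refinanced payment = 99,490.76 × 0.0083750 / (1 − (1+0.0083750)^−120) = £1,317.53.
Monthly savings = £1,885.83 − £1,317.53 = £568.30.
Break-even = £2,700.00 / £568.30 = 4.75 → 5 months.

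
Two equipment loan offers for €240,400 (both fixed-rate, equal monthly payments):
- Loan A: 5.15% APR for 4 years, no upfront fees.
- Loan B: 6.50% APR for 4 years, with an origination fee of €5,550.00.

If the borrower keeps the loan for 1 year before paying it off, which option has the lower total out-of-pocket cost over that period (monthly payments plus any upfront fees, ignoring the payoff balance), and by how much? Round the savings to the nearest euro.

Loan A by €7,332

Loan A: at 5.15% the monthly rate is 0.0042917, so the payment is 240,400 × 0.0042917 / (1 − 1.0042917^−48) = €5,552.59.
Loan B: monthly rate = 6.5%/12 = 0.0054167; payment = 240,400 × 0.0054167 / (1 − (1+0.0054167)^−48) = €5,701.07.
Over 12 months: Loan A costs 12 × €5,552.59 = €66,631.08; Loan B costs 12 × €5,701.07 + €5,550.00 = €73,962.84.
Loan A is cheaper by €73,962.84 − €66,631.08 = €7,331.76.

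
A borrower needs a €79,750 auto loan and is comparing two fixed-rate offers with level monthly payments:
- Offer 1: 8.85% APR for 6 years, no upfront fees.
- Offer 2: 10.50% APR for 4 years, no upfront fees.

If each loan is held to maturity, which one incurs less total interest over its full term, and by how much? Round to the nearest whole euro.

Offer 1: monthly rate = 8.85%/12 = 0.0073750; payment = 79,750 × 0.0073750 / (1 − (1+0.0073750)^−72) = €1,431.61.
Total interest on Offer 1 = 72 × €1,431.61 − €79,750 = €23,325.92.
Offer 2: at 10.50% the monthly rate is 0.0087500, so the payment is 79,750 × 0.0087500 / (1 − 1.0087500^−48) = €2,041.87.
Total interest on Offer 2 = 48 × €2,041.87 − €79,750 = €18,259.76.
Offer 2 is lower by €5,066.16.

Offer 2 by €5,066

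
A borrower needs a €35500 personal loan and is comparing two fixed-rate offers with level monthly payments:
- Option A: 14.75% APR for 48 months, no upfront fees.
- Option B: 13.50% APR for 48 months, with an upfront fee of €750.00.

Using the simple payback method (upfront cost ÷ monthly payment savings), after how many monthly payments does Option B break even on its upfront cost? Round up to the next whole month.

34 months

Option A: at 14.75% the monthly rate is 0.0122917, so the payment is 35,500 × 0.0122917 / (1 − 1.0122917^−48) = €983.50.
Option B: monthly rate = 13.5%/12 = 0.0112500; payment = 35,500 × 0.0112500 / (1 − (1+0.0112500)^−48) = €961.21.
Monthly savings = €983.50 − €961.21 = €22.29.
Break-even = €750.00 / €22.29 = 33.65 → 34 months.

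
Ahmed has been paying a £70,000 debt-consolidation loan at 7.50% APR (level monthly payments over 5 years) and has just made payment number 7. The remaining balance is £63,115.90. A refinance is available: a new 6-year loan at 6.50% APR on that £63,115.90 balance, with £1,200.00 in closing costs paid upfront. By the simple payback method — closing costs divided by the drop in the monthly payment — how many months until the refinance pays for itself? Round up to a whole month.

Current payment = 70,000 × 7.5%/12 / (1 − (1+0.0062500)^−60) = £1,402.66.
Refinanced payment = 63,115.90 × 0.0054167 / (1 − (1+0.0054167)^−72) = £1,060.97.
Monthly savings = £1,402.66 − £1,060.97 = £341.69.
Break-even = £1,200.00 / £341.69 = 3.51 → 4 months.

4 months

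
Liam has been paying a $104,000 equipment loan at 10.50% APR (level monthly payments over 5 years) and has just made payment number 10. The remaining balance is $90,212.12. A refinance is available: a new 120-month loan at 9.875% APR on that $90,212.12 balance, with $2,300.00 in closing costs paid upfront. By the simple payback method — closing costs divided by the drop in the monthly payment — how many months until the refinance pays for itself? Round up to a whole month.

3 months

Current payment = 104,000 × 10.5%/12 / (1 − (1+0.0087500)^−60) = $2,235.37.
Refinanced payment = 90,212.12 × 0.0082292 / (1 − (1+0.0082292)^−120) = $1,185.92.
Monthly savings = $2,235.37 − $1,185.92 = $1,049.45.
Break-even = $2,300.00 / $1,049.45 = 2.19 → 3 months.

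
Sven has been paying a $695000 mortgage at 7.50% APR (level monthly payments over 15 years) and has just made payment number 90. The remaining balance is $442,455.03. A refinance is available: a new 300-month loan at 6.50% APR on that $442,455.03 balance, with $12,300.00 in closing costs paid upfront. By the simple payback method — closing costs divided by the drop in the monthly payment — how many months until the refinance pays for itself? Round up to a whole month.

Current payment = 695,000 × 7.5%/12 / (1 − (1+0.0062500)^−180) = $6,442.74.
Refinanced payment = 442,455.03 × 0.0054167 / (1 − (1+0.0054167)^−300) = $2,987.49.
Monthly savings = $6,442.74 − $2,987.49 = $3,455.25.
Break-even = $12,300.00 / $3,455.25 = 3.56 → 4 months.

4 months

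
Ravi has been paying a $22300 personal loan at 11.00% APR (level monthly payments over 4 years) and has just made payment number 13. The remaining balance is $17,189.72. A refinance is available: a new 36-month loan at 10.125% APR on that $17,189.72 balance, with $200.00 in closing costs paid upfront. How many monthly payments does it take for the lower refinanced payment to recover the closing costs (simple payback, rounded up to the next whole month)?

Current payment = 22,300 × 11%/12 / (1 − (1+0.0091667)^−48) = $576.36.
Refinanced payment = 17,189.72 × 0.0084375 / (1 − (1+0.0084375)^−36) = $555.67.
Monthly savings = $576.36 − $555.67 = $20.69.
Break-even = $200.00 / $20.69 = 9.67 → 10 months.

10 months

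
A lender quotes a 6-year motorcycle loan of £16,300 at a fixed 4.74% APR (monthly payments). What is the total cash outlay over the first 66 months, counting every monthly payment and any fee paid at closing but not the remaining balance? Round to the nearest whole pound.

Monthly rate = 4.74%/12 = 0.0039500; payment = 16,300 × 0.0039500 / (1 − (1+0.0039500)^−72) = £260.55.
Total outlay = 66 × £260.55 = £17,196.30.

£17,196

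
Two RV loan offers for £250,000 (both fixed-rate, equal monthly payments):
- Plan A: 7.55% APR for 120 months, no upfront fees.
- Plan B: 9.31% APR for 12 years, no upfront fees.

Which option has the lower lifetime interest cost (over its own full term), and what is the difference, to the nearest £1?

Plan A: at 7.55% the monthly rate is 0.0062917, so the payment is 250,000 × 0.0062917 / (1 − 1.0062917^−120) = £2,974.07.
Total interest on Plan A = 120 × £2,974.07 − £250,000 = £106,888.40.
Plan B: at 9.31% the monthly rate is 0.0077583, so the payment is 250,000 × 0.0077583 / (1 − 1.0077583^−144) = £2,888.90.
Total interest on Plan B = 144 × £2,888.90 − £250,000 = £166,001.60.
Plan A is lower by £59,113.20.

Plan A by £59,113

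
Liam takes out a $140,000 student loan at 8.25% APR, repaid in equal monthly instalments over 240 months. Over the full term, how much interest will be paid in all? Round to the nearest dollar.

$146,294

At 8.25% the monthly rate is 0.0068750, so the payment is 140,000 × 0.0068750 / (1 − 1.0068750^−240) = $1,192.89.
Total paid = 240 × $1,192.89 = $286,293.60; interest = $286,293.60 − $140,000 = $146,293.60.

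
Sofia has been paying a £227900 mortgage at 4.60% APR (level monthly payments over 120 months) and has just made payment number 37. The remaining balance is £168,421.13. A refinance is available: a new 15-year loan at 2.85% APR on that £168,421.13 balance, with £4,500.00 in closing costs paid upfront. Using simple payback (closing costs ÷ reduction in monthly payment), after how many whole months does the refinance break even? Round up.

Current payment = 227,900 × 4.6%/12 / (1 − (1+0.0038333)^−120) = £2,372.92.
Refinanced payment = 168,421.13 × 0.0023750 / (1 − (1+0.0023750)^−180) = £1,150.97.
Monthly savings = £2,372.92 − £1,150.97 = £1,221.95.
Break-even = £4,500.00 / £1,221.95 = 3.68 → 4 months.

4 months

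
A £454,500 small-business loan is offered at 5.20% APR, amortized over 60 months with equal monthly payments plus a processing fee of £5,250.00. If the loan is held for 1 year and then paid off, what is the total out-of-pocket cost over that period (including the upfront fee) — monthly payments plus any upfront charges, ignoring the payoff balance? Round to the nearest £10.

Monthly rate = 5.2%/12 = 0.0043333; payment = 454,500 × 0.0043333 / (1 − (1+0.0043333)^−60) = £8,618.68.
Total outlay = 12 × £8,618.68 + £5,250.00 = £108,674.16.

£108,670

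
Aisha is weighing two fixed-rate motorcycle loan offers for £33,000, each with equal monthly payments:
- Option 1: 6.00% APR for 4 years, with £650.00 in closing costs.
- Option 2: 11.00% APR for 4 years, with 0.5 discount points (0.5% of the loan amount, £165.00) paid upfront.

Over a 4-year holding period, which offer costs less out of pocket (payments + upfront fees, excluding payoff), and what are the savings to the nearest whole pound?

Option 1 by £3,254

Option 1: monthly rate = 6%/12 = 0.0050000; payment = 33,000 × 0.0050000 / (1 − (1+0.0050000)^−48) = £775.01.
Option 2: at 11.00% the monthly rate is 0.0091667, so the payment is 33,000 × 0.0091667 / (1 − 1.0091667^−48) = £852.90.
Over 48 months: Option 1 costs 48 × £775.01 + £650.00 = £37,850.48; Option 2 costs 48 × £852.90 + £165.00 = £41,104.20.
Option 1 is cheaper by £41,104.20 − £37,850.48 = £3,253.72.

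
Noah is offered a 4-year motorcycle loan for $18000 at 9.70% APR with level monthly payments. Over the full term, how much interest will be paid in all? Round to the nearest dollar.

$3,789

Monthly rate = 9.7%/12 = 0.0080833; payment = 18,000 × 0.0080833 / (1 − (1+0.0080833)^−48) = $453.94.
Total paid = 48 × $453.94 = $21,789.12; interest = $21,789.12 − $18,000 = $3,789.12.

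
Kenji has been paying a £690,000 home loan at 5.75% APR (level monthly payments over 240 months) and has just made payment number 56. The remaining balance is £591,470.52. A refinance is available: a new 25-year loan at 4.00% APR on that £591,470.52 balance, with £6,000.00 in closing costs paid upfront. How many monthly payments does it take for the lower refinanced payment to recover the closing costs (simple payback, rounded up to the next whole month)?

4 months

Current payment = 690,000 × 5.75%/12 / (1 − (1+0.0047917)^−240) = £4,844.38.
Refinanced payment = 591,470.52 × 0.0033333 / (1 − (1+0.0033333)^−300) = £3,122.00.
Monthly savings = £4,844.38 − £3,122.00 = £1,722.38.
Break-even = £6,000.00 / £1,722.38 = 3.48 → 4 months.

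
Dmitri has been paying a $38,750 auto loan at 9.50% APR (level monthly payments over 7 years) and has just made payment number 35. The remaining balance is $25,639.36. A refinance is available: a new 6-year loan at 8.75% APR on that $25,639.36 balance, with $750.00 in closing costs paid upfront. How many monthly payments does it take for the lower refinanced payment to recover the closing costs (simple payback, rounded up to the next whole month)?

5 months

Current payment = 38,750 × 9.5%/12 / (1 − (1+0.0079167)^−84) = $633.33.
Refinanced payment = 25,639.36 × 0.0072917 / (1 − (1+0.0072917)^−72) = $458.99.
Monthly savings = $633.33 − $458.99 = $174.34.
Break-even = $750.00 / $174.34 = 4.30 → 5 months.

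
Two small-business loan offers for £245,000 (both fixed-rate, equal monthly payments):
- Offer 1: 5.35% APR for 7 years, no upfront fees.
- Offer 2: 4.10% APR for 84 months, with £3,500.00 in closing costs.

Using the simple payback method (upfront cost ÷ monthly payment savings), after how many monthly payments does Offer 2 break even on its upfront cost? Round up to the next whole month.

25 months

Offer 1: monthly rate = 5.35%/12 = 0.0044583; payment = 245,000 × 0.0044583 / (1 − (1+0.0044583)^−84) = £3,503.24.
Offer 2: at 4.10% the monthly rate is 0.0034167, so the payment is 245,000 × 0.0034167 / (1 − 1.0034167^−84) = £3,360.15.
Monthly savings = £3,503.24 − £3,360.15 = £143.09.
Break-even = £3,500.00 / £143.09 = 24.46 → 25 months.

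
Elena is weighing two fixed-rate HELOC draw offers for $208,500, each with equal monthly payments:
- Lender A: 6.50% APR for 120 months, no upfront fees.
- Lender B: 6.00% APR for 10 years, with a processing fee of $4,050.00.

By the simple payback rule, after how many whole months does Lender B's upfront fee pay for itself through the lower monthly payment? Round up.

77 months

Lender A: monthly rate = 6.5%/12 = 0.0054167; payment = 208,500 × 0.0054167 / (1 − (1+0.0054167)^−120) = $2,367.48.
Lender B: at 6.00% the monthly rate is 0.0050000, so the payment is 208,500 × 0.0050000 / (1 − 1.0050000^−120) = $2,314.78.
Monthly savings = $2,367.48 − $2,314.78 = $52.70.
Break-even = $4,050.00 / $52.70 = 76.85 → 77 months.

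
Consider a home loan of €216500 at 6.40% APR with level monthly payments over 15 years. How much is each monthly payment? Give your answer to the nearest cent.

€1,874.07

Monthly rate = 6.4%/12 = 0.0053333; payment = 216,500 × 0.0053333 / (1 − (1+0.0053333)^−180) = €1,874.07.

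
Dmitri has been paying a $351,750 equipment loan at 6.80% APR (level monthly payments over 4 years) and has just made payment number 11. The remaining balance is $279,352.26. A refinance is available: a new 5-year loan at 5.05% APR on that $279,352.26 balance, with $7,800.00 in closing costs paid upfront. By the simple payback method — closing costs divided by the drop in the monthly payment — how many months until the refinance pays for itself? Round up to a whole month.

3 months

Current payment = 351,750 × 6.8%/12 / (1 − (1+0.0056667)^−48) = $8,390.49.
Refinanced payment = 279,352.26 × 0.0042083 / (1 − (1+0.0042083)^−60) = $5,278.12.
Monthly savings = $8,390.49 − $5,278.12 = $3,112.37.
Break-even = $7,800.00 / $3,112.37 = 2.51 → 3 months.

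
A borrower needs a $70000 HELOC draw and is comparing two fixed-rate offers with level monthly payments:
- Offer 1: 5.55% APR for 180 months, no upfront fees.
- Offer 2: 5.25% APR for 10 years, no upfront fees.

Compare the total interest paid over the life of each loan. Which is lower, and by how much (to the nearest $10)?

Offer 1: monthly rate = 5.55%/12 = 0.0046250; payment = 70,000 × 0.0046250 / (1 − (1+0.0046250)^−180) = $573.82.
Total interest on Offer 1 = 180 × $573.82 − $70,000 = $33,287.60.
Offer 2: at 5.25% the monthly rate is 0.0043750, so the payment is 70,000 × 0.0043750 / (1 − 1.0043750^−120) = $751.04.
Total interest on Offer 2 = 120 × $751.04 − $70,000 = $20,124.80.
Offer 2 is lower by $13,162.80.

Offer 2 by $13,160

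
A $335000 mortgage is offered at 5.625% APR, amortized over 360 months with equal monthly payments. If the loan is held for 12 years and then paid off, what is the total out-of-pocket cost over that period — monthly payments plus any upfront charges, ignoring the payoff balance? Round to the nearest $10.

Monthly rate = 5.625%/12 = 0.0046875; payment = 335,000 × 0.0046875 / (1 − (1+0.0046875)^−360) = $1,928.45.
Total outlay = 144 × $1,928.45 = $277,696.80.

$277,700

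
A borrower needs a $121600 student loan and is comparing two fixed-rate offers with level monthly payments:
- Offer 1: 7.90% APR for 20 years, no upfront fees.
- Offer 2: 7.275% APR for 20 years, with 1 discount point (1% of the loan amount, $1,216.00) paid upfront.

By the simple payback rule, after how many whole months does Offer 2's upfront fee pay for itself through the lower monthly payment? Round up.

Offer 1: monthly rate = 7.9%/12 = 0.0065833; payment = 121,600 × 0.0065833 / (1 − (1+0.0065833)^−240) = $1,009.56.
Offer 2: monthly rate = 7.275%/12 = 0.0060625; payment = 121,600 × 0.0060625 / (1 − (1+0.0060625)^−240) = $962.94.
Monthly savings = $1,009.56 − $962.94 = $46.62.
Break-even = $1,216.00 / $46.62 = 26.08 → 27 months.

27 months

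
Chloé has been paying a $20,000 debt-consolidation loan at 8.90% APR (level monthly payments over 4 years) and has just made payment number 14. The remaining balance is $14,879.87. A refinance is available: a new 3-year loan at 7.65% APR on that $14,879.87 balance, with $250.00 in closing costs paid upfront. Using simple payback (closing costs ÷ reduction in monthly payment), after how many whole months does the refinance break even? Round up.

Current payment = 20,000 × 8.9%/12 / (1 − (1+0.0074167)^−48) = $496.75.
Refinanced payment = 14,879.87 × 0.0063750 / (1 − (1+0.0063750)^−36) = $463.88.
Monthly savings = $496.75 − $463.88 = $32.87.
Break-even = $250.00 / $32.87 = 7.61 → 8 months.

8 months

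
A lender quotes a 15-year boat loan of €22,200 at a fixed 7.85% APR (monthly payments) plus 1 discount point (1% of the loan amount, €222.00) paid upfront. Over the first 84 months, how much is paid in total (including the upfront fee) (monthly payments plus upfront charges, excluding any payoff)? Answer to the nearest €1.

At 7.85% the monthly rate is 0.0065417, so the payment is 22,200 × 0.0065417 / (1 − 1.0065417^−180) = €210.24.
Total outlay = 84 × €210.24 + €222.00 = €17,882.16.

€17,882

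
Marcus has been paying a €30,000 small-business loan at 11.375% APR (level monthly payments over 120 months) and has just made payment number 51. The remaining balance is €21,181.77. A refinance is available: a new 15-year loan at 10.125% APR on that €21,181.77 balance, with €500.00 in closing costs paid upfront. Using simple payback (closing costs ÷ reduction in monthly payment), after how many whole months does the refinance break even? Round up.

Current payment = 30,000 × 11.375%/12 / (1 − (1+0.0094792)^−120) = €419.64.
Refinanced payment = 21,181.77 × 0.0084375 / (1 − (1+0.0084375)^−180) = €229.24.
Monthly savings = €419.64 − €229.24 = €190.40.
Break-even = €500.00 / €190.40 = 2.63 → 3 months.

3 months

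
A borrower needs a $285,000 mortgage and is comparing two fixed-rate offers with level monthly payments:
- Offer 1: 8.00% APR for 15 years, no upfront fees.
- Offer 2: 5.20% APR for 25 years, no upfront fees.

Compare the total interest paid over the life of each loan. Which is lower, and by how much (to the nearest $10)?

Offer 1: monthly rate = 8%/12 = 0.0066667; payment = 285,000 × 0.0066667 / (1 − (1+0.0066667)^−180) = $2,723.61.
Total interest on Offer 1 = 180 × $2,723.61 − $285,000 = $205,249.80.
Offer 2: monthly rate = 5.2%/12 = 0.0043333; payment = 285,000 × 0.0043333 / (1 − (1+0.0043333)^−300) = $1,699.46.
Total interest on Offer 2 = 300 × $1,699.46 − $285,000 = $224,838.00.
Offer 1 is lower by $19,588.20.

Offer 1 by $19,590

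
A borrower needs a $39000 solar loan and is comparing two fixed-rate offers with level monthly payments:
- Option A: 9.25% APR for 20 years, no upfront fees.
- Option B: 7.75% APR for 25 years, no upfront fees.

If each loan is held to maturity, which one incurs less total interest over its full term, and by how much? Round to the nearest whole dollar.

Option A by $2,648

Option A: at 9.25% the monthly rate is 0.0077083, so the payment is 39,000 × 0.0077083 / (1 − 1.0077083^−240) = $357.19.
Total interest on Option A = 240 × $357.19 − $39,000 = $46,725.60.
Option B: at 7.75% the monthly rate is 0.0064583, so the payment is 39,000 × 0.0064583 / (1 − 1.0064583^−300) = $294.58.
Total interest on Option B = 300 × $294.58 − $39,000 = $49,374.00.
Option A is lower by $2,648.40.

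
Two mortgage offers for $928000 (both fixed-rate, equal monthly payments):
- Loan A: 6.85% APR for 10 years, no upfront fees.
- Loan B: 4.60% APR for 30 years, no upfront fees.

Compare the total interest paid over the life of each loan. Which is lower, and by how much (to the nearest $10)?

Loan A by $428,250

Loan A: at 6.85% the monthly rate is 0.0057083, so the payment is 928,000 × 0.0057083 / (1 − 1.0057083^−120) = $10,703.26.
Total interest on Loan A = 120 × $10,703.26 − $928,000 = $356,391.20.
Loan B: monthly rate = 4.6%/12 = 0.0038333; payment = 928,000 × 0.0038333 / (1 − (1+0.0038333)^−360) = $4,757.34.
Total interest on Loan B = 360 × $4,757.34 − $928,000 = $784,642.40.
Loan A is lower by $428,251.20.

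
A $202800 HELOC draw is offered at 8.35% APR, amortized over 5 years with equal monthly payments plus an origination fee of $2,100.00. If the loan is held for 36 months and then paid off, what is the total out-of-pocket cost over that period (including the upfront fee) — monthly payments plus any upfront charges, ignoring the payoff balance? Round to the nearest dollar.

At 8.35% the monthly rate is 0.0069583, so the payment is 202,800 × 0.0069583 / (1 − 1.0069583^−60) = $4,146.11.
Total outlay = 36 × $4,146.11 + $2,100.00 = $151,359.96.

$151,360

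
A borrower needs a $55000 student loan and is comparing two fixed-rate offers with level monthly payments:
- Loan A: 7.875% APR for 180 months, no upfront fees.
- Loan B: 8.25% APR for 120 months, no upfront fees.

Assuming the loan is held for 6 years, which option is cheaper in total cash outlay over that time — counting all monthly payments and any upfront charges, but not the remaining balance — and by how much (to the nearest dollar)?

Loan A by $11,012

Loan A: at 7.875% the monthly rate is 0.0065625, so the payment is 55,000 × 0.0065625 / (1 − 1.0065625^−180) = $521.65.
Loan B: monthly rate = 8.25%/12 = 0.0068750; payment = 55,000 × 0.0068750 / (1 − (1+0.0068750)^−120) = $674.59.
Over 72 months: Loan A costs 72 × $521.65 = $37,558.80; Loan B costs 72 × $674.59 = $48,570.48.
Loan A is cheaper by $48,570.48 − $37,558.80 = $11,011.68.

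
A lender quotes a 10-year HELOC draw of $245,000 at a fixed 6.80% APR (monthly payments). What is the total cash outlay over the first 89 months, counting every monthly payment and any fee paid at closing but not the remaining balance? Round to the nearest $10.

$250,930

Monthly rate = 6.8%/12 = 0.0056667; payment = 245,000 × 0.0056667 / (1 − (1+0.0056667)^−120) = $2,819.47.
Total outlay = 89 × $2,819.47 = $250,932.83.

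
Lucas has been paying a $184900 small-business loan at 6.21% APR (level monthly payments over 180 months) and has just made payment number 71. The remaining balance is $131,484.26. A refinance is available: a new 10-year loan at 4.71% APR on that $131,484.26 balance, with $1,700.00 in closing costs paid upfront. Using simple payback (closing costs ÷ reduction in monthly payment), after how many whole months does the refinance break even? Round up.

9 months

Current payment = 184,900 × 6.21%/12 / (1 − (1+0.0051750)^−180) = $1,581.35.
Refinanced payment = 131,484.26 × 0.0039250 / (1 − (1+0.0039250)^−120) = $1,376.03.
Monthly savings = $1,581.35 − $1,376.03 = $205.32.
Break-even = $1,700.00 / $205.32 = 8.28 → 9 months.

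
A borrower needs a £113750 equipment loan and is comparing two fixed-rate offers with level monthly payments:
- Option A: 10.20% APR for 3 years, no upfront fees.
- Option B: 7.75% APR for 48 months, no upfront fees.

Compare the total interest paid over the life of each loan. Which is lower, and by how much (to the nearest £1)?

Option A by £136

Option A: monthly rate = 10.2%/12 = 0.0085000; payment = 113,750 × 0.0085000 / (1 − (1+0.0085000)^−36) = £3,681.08.
Total interest on Option A = 36 × £3,681.08 − £113,750 = £18,768.88.
Option B: at 7.75% the monthly rate is 0.0064583, so the payment is 113,750 × 0.0064583 / (1 − 1.0064583^−48) = £2,763.64.
Total interest on Option B = 48 × £2,763.64 − £113,750 = £18,904.72.
Option A is lower by £135.84.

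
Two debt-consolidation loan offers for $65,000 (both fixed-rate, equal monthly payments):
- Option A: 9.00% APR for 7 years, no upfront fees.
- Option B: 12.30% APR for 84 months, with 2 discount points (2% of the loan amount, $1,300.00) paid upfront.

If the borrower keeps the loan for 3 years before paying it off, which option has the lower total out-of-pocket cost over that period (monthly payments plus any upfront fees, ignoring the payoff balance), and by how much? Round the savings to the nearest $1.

Option A: monthly rate = 9%/12 = 0.0075000; payment = 65,000 × 0.0075000 / (1 − (1+0.0075000)^−84) = $1,045.79.
Option B: at 12.30% the monthly rate is 0.0102500, so the payment is 65,000 × 0.0102500 / (1 − 1.0102500^−84) = $1,157.88.
Over 36 months: Option A costs 36 × $1,045.79 = $37,648.44; Option B costs 36 × $1,157.88 + $1,300.00 = $42,983.68.
Option A is cheaper by $42,983.68 − $37,648.44 = $5,335.24.

Option A by $5,335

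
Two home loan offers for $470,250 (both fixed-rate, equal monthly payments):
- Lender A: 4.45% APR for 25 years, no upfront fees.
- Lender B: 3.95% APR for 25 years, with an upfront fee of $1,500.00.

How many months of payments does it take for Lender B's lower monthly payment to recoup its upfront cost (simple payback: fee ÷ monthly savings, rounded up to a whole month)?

12 months

Lender A: monthly rate = 4.45%/12 = 0.0037083; payment = 470,250 × 0.0037083 / (1 − (1+0.0037083)^−300) = $2,600.47.
Lender B: at 3.95% the monthly rate is 0.0032917, so the payment is 470,250 × 0.0032917 / (1 − 1.0032917^−300) = $2,469.19.
Monthly savings = $2,600.47 − $2,469.19 = $131.28.
Break-even = $1,500.00 / $131.28 = 11.43 → 12 months.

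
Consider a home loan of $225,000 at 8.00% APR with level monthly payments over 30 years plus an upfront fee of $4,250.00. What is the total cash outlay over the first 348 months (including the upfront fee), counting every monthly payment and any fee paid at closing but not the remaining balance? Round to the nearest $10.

Monthly rate = 8%/12 = 0.0066667; payment = 225,000 × 0.0066667 / (1 − (1+0.0066667)^−360) = $1,650.97.
Total outlay = 348 × $1,650.97 + $4,250.00 = $578,787.56.

$578,790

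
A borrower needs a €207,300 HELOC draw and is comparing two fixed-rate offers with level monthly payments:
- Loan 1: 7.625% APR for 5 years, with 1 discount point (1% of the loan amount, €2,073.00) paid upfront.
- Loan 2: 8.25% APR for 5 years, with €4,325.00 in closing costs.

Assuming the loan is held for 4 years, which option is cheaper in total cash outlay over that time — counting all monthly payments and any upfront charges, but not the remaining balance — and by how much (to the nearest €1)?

Loan 1 by €5,226

Loan 1: at 7.625% the monthly rate is 0.0063542, so the payment is 207,300 × 0.0063542 / (1 − 1.0063542^−60) = €4,166.19.
Loan 2: monthly rate = 8.25%/12 = 0.0068750; payment = 207,300 × 0.0068750 / (1 − (1+0.0068750)^−60) = €4,228.14.
Over 48 months: Loan 1 costs 48 × €4,166.19 + €2,073.00 = €202,050.12; Loan 2 costs 48 × €4,228.14 + €4,325.00 = €207,275.72.
Loan 1 is cheaper by €207,275.72 − €202,050.12 = €5,225.60.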